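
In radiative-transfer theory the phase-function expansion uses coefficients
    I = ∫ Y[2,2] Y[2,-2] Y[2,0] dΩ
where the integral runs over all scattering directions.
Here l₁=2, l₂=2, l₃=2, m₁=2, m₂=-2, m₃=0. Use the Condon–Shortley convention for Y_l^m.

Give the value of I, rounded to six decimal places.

Rules hold: Σm=0, L=6 even, 0≤2≤4.
N = 5·5·5 = 125
Δ = 2!·2!·2!/7! = 1/630
Racah Σ t=0..2: t=0:+1/8 t=1:−1/1 t=2:+1/8 = -3/4
⇒ 3j(2 2 2; 0 0 0)² = 2/35, sgn -1
Racah Σ t=0..0: t=0:+1/8 = 1/8
⇒ 3j(2 2 2; 2 -2 0)² = 2/35, sgn +1
4πI² = N·(3j₀)²·(3jₘ)² = 20/49
I = -1·√(0.408163/4π) = -0.18022375

-0.180224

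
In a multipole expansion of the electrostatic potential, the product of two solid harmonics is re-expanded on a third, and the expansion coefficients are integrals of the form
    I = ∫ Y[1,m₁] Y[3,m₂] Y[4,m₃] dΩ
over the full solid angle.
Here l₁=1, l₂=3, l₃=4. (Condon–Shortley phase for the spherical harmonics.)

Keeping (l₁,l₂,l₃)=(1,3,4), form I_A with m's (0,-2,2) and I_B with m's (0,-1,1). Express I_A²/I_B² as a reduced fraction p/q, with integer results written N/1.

4/5

Shared (l₁,l₂,l₃)=(1,3,4): N and (l;000)² cancel in I_A²/I_B².
A: Δ = 0!·2!·6!/9! = 1/252; Racah Σ t=0..0: t=0:+1/120 = 1/120; ⇒ 3j(1 3 4; 0 -2 2)² = 1/21, sgn +1
B: Δ = 0!·2!·6!/9! = 1/252; Racah Σ t=0..0: t=0:+1/48 = 1/48; ⇒ 3j(1 3 4; 0 -1 1)² = 5/84, sgn -1
I_A²/I_B² = (1/21)/(5/84) = 4/5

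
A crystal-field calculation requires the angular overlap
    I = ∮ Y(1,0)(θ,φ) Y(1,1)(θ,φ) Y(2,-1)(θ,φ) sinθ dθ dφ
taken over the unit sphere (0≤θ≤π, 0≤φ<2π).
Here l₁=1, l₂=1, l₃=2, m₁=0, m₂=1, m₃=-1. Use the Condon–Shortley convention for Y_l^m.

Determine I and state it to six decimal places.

Checks pass: Σm=0; 4 even; l₃=2∈[0,2].
(2·1+1)(2·1+1)(2·2+1) = 45
Δ: 0! 2! 2! / 5! → 1/30
sum: t=0:+1/1 = 1/1
3j²(1 1 2; 0 0 0) = Δ·Π!·Σ² = 2/15  (sign +1)
sum: t=0:+1/2 = 1/2
3j²(1 1 2; 0 1 -1) = Δ·Π!·Σ² = 1/10  (sign -1)
combine: 4πI² = 45·2/15·1/10 = 3/5
take √, sign -1: I = -0.21850969

-0.218510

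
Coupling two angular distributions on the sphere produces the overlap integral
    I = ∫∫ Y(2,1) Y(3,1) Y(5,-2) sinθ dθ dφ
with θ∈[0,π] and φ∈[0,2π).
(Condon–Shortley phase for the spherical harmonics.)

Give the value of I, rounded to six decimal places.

m-sum 0 ✓  L=10 even ✓  1≤5≤5 ✓
Π(2lᵢ+1) = 5×7×11 = 385
triangle coeff Δ(2,3,5) = 1/2310
Σ_t [0,0]: t=0:+1/144 = 1/144
(3j)²=10/231 [(2 3 5; 0 0 0)], sign=-1
Σ_t [0,0]: t=0:+1/288 = 1/288
(3j)²=1/22 [(2 3 5; 1 1 -2)], sign=-1
⇒ 4πI² = 25/33
I = (+1)√(25/33/(4π)) = 0.24553200

0.245532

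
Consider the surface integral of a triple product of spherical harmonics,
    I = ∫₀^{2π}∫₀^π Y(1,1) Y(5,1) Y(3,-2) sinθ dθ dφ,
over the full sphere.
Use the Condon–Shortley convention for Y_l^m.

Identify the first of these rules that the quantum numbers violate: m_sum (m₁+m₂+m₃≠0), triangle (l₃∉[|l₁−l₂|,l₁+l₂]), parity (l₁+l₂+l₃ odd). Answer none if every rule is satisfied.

triangle

azimuthal sum: 1 + 1 − 2 = 0  ✓
4 ≤ 3 ≤ 6 (triangle on l)  ✗
L = 1 + 5 + 3 = 9 (odd)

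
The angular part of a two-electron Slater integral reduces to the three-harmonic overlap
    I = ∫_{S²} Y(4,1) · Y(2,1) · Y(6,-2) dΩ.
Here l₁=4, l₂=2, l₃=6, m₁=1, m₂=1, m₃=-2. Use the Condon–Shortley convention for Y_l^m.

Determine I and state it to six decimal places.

0.238034

Rules hold: Σm=0, L=12 even, 2≤6≤6.
N = 9·5·13 = 585
Δ = 0!·8!·4!/13! = 1/6435
Racah Σ t=0..0: t=0:+1/2304 = 1/2304
⇒ 3j(4 2 6; 0 0 0)² = 5/143, sgn +1
Racah Σ t=0..0: t=0:+1/4320 = 1/4320
⇒ 3j(4 2 6; 1 1 -2)² = 224/6435, sgn +1
4πI² = N·(3j₀)²·(3jₘ)² = 1120/1573
I = +1·√(0.712015/4π) = 0.23803440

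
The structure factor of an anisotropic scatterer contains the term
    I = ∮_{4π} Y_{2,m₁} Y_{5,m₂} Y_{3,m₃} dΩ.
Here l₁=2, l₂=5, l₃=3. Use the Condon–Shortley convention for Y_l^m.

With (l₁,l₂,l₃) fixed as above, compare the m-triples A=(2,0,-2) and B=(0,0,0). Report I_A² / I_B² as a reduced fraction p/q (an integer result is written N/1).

Shared (l₁,l₂,l₃)=(2,5,3): N and (l;000)² cancel in I_A²/I_B².
A: Δ = 4!·0!·6!/11! = 1/2310; Racah Σ t=0..0: t=0:+1/2880 = 1/2880; ⇒ 3j(2 5 3; 2 0 -2)² = 1/462, sgn -1
B: Δ = 4!·0!·6!/11! = 1/2310; Racah Σ t=2..2: t=2:+1/144 = 1/144; ⇒ 3j(2 5 3; 0 0 0)² = 10/231, sgn -1
I_A²/I_B² = (1/462)/(10/231) = 1/20

1/20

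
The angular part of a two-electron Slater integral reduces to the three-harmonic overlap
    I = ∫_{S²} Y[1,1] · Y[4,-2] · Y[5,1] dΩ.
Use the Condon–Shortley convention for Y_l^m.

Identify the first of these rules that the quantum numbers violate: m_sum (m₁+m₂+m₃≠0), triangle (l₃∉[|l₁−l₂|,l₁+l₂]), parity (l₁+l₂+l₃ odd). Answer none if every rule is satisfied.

none

azimuthal sum: 1 − 2 + 1 = 0  ✓
3 ≤ 5 ≤ 5 (triangle on l)  ✓
L = 1 + 4 + 5 = 10 (even)  ✓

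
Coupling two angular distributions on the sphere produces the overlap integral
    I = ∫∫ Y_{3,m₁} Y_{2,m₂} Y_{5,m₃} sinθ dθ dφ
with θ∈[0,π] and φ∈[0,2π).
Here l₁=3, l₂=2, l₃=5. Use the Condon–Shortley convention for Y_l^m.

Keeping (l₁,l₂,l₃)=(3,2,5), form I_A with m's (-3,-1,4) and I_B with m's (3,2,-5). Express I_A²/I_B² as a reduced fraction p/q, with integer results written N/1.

l's match ⇒ only the (l;m) 3-j factors differ between A and B.
A: triangle coeff Δ(3,2,5) = 1/2310; Σ_t [0,0]: t=0:+1/4320 = 1/4320; (3j)²=2/55 [(3 2 5; -3 -1 4)], sign=-1
B: triangle coeff Δ(3,2,5) = 1/2310; Σ_t [0,0]: t=0:+1/17280 = 1/17280; (3j)²=1/11 [(3 2 5; 3 2 -5)], sign=+1
I_A²/I_B² = (2/55)/(1/11) = 2/5

2/5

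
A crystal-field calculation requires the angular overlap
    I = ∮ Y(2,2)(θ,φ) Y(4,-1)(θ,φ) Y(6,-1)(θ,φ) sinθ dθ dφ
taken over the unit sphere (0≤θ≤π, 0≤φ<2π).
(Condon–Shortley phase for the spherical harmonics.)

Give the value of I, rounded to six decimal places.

Rules hold: Σm=0, L=12 even, 2≤6≤6.
N = 5·9·13 = 585
Δ = 0!·4!·8!/13! = 1/6435
Racah Σ t=0..0: t=0:+1/2304 = 1/2304
⇒ 3j(2 4 6; 0 0 0)² = 5/143, sgn +1
Racah Σ t=0..0: t=0:+1/17280 = 1/17280
⇒ 3j(2 4 6; 2 -1 -1)² = 7/1287, sgn -1
4πI² = N·(3j₀)²·(3jₘ)² = 175/1573
I = -1·√(0.111252/4π) = -0.09409136

-0.094091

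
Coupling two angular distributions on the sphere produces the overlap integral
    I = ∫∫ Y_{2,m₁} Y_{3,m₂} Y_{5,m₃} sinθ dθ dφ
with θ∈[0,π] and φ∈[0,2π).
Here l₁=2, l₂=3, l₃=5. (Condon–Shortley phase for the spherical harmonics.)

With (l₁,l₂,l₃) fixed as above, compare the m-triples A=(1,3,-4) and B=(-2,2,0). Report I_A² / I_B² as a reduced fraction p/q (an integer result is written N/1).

84/5

Same 2,3,5: normalisation and zero-m 3j drop out of the ratio.
A: Δ: 0! 4! 6! / 11! → 1/2310; sum: t=0:+1/4320 = 1/4320; 3j²(2 3 5; 1 3 -4) = Δ·Π!·Σ² = 2/55  (sign -1)
B: Δ: 0! 4! 6! / 11! → 1/2310; sum: t=0:+1/2880 = 1/2880; 3j²(2 3 5; -2 2 0) = Δ·Π!·Σ² = 1/462  (sign -1)
I_A²/I_B² = (2/55)/(1/462) = 84/5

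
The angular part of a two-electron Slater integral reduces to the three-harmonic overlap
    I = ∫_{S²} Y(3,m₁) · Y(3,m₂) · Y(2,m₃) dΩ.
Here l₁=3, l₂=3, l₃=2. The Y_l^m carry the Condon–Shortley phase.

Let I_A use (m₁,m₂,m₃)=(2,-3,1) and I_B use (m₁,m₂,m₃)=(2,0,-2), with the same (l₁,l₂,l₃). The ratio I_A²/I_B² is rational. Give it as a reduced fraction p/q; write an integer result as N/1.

Shared (l₁,l₂,l₃)=(3,3,2): N and (l;000)² cancel in I_A²/I_B².
A: Δ = 4!·2!·2!/9! = 1/3780; Racah Σ t=0..0: t=0:+1/48 = 1/48; ⇒ 3j(3 3 2; 2 -3 1)² = 5/84, sgn -1
B: Δ = 4!·2!·2!/9! = 1/3780; Racah Σ t=1..1: t=1:−1/24 = -1/24; ⇒ 3j(3 3 2; 2 0 -2)² = 1/21, sgn -1
I_A²/I_B² = (5/84)/(1/21) = 5/4

5/4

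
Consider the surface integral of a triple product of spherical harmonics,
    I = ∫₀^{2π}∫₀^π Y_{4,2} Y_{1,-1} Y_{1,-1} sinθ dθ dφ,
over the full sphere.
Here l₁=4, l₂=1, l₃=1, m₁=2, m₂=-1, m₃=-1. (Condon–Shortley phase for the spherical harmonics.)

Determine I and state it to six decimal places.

0.000000

l₃=1 ∉ [3,5] — triangle fails ⇒ I = 0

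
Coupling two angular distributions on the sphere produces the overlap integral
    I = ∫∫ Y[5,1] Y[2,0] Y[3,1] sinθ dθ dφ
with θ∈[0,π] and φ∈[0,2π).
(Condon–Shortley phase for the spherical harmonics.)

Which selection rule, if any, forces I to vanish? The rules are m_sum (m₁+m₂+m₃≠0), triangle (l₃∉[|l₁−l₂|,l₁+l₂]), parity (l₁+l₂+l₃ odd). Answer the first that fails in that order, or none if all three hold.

azimuthal sum: 1 + 0 + 1 = 2  ✗
3 ≤ 3 ≤ 7 (triangle on l)
L = 5 + 2 + 3 = 10 (even)

m_sum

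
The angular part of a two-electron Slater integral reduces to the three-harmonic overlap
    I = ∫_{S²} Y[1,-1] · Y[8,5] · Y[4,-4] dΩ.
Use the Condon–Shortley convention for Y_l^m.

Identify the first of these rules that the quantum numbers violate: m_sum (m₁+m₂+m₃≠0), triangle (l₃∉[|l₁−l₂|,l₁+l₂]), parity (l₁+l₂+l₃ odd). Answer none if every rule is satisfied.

Σmᵢ = 0  ✓
l₃∈[|l₁−l₂|,l₁+l₂]=[7,9], have l₃=4  ✗
Σlᵢ = 13 ⇒ odd

triangle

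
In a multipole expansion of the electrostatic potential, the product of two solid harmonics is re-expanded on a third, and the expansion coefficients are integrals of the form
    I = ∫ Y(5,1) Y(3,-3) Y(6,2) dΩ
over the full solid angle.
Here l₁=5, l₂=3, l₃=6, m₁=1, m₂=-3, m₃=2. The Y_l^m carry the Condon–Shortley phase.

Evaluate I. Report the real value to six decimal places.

-0.174062

Rules hold: Σm=0, L=14 even, 2≤6≤8.
N = 11·7·13 = 1001
Δ = 2!·8!·4!/15! = 1/675675
Racah Σ t=0..2: t=0:+1/8640 t=1:−1/2304 t=2:+1/8640 = -7/34560
⇒ 3j(5 3 6; 0 0 0)² = 7/429, sgn -1
Racah Σ t=0..0: t=0:+1/27648 = 1/27648
⇒ 3j(5 3 6; 1 -3 2)² = 10/429, sgn +1
4πI² = N·(3j₀)²·(3jₘ)² = 490/1287
I = -1·√(0.38073/4π) = -0.17406195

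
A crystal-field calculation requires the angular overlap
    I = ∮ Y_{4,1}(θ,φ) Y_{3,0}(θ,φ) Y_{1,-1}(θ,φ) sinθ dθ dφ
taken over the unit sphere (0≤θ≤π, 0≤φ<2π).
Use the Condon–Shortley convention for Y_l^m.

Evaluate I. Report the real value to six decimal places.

-0.194664

Rules hold: Σm=0, L=8 even, 1≤1≤7.
N = 9·7·3 = 189
Δ = 6!·2!·0!/9! = 1/252
Racah Σ t=3..3: t=3:−1/36 = -1/36
⇒ 3j(4 3 1; 0 0 0)² = 4/63, sgn +1
Racah Σ t=3..3: t=3:−1/72 = -1/72
⇒ 3j(4 3 1; 1 0 -1)² = 5/126, sgn -1
4πI² = N·(3j₀)²·(3jₘ)² = 10/21
I = -1·√(0.47619/4π) = -0.19466390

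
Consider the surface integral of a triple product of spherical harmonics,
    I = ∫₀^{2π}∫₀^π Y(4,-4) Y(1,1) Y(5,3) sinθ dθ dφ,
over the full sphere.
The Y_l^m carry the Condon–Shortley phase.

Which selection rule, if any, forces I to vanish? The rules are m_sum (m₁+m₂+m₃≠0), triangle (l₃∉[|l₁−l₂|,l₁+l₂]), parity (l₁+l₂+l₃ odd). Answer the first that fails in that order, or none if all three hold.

none

m₁+m₂+m₃ = -4 + 1 + 3 = 0  ✓
triangle: |4−1|=3 ≤ l₃=5 ≤ 4+1=5  ✓
parity: l₁+l₂+l₃ = 10 is even  ✓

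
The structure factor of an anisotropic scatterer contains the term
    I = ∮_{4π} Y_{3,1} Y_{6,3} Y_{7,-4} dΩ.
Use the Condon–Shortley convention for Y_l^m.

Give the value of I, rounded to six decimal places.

0.140186

Rules hold: Σm=0, L=16 even, 3≤7≤9.
N = 7·13·15 = 1365
Δ = 2!·4!·10!/17! = 1/2042040
Racah Σ t=0..2: t=0:+1/207360 t=1:−1/57600 t=2:+1/207360 = -1/129600
⇒ 3j(3 6 7; 0 0 0)² = 168/12155, sgn +1
Racah Σ t=0..2: t=0:+1/2903040 t=1:−1/483840 t=2:+1/1451520 = -1/967680
⇒ 3j(3 6 7; 1 3 -4)² = 81/6188, sgn +1
4πI² = N·(3j₀)²·(3jₘ)² = 10206/41327
I = +1·√(0.246957/4π) = 0.14018641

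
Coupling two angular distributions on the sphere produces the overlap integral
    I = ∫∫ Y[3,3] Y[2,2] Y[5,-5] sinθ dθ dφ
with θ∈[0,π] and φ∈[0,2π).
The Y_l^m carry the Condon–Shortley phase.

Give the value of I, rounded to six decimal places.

-0.347235

Checks pass: Σm=0; 10 even; l₃=5∈[1,5].
(2·3+1)(2·2+1)(2·5+1) = 385
Δ: 0! 6! 4! / 11! → 1/2310
sum: t=0:+1/144 = 1/144
3j²(3 2 5; 0 0 0) = Δ·Π!·Σ² = 10/231  (sign -1)
sum: t=0:+1/17280 = 1/17280
3j²(3 2 5; 3 2 -5) = Δ·Π!·Σ² = 1/11  (sign +1)
combine: 4πI² = 385·10/231·1/11 = 50/33
take √, sign -1: I = -0.34723469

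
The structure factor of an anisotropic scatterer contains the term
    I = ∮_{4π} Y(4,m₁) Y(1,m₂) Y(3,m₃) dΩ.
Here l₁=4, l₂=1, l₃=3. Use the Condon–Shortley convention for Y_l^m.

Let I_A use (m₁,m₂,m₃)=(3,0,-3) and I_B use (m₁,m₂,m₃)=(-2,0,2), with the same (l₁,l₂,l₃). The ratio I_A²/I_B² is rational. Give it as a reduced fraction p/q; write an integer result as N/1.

Shared (l₁,l₂,l₃)=(4,1,3): N and (l;000)² cancel in I_A²/I_B².
A: Δ = 2!·6!·0!/9! = 1/252; Racah Σ t=1..1: t=1:−1/720 = -1/720; ⇒ 3j(4 1 3; 3 0 -3)² = 1/36, sgn -1
B: Δ = 2!·6!·0!/9! = 1/252; Racah Σ t=1..1: t=1:−1/120 = -1/120; ⇒ 3j(4 1 3; -2 0 2)² = 1/21, sgn +1
I_A²/I_B² = (1/36)/(1/21) = 7/12

7/12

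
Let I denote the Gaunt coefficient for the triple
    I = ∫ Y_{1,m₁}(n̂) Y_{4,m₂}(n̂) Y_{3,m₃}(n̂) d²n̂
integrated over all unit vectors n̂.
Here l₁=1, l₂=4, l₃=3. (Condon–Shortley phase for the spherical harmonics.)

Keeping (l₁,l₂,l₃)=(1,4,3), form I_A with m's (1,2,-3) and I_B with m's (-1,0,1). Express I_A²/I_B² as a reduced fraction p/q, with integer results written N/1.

1/6

l's match ⇒ only the (l;m) 3-j factors differ between A and B.
A: triangle coeff Δ(1,4,3) = 1/252; Σ_t [0,0]: t=0:+1/1440 = 1/1440; (3j)²=1/252 [(1 4 3; 1 2 -3)], sign=+1
B: triangle coeff Δ(1,4,3) = 1/252; Σ_t [2,2]: t=2:+1/96 = 1/96; (3j)²=1/42 [(1 4 3; -1 0 1)], sign=+1
I_A²/I_B² = (1/252)/(1/42) = 1/6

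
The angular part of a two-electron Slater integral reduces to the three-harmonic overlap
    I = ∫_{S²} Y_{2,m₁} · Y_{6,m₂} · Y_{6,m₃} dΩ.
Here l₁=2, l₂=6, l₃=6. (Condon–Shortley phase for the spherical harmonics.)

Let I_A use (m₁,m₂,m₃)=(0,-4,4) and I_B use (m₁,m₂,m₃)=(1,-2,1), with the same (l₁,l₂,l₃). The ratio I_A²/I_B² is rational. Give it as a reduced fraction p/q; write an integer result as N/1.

l's match ⇒ only the (l;m) 3-j factors differ between A and B.
A: triangle coeff Δ(2,6,6) = 1/90090; Σ_t [0,2]: t=0:+1/322560 t=1:−1/362880 t=2:+1/14515200 = 1/2419200; (3j)²=2/5005 [(2 6 6; 0 -4 4)], sign=+1
B: triangle coeff Δ(2,6,6) = 1/90090; Σ_t [0,1]: t=0:+1/34560 t=1:−1/60480 = 1/80640; (3j)²=6/1001 [(2 6 6; 1 -2 1)], sign=-1
I_A²/I_B² = (2/5005)/(6/1001) = 1/15

1/15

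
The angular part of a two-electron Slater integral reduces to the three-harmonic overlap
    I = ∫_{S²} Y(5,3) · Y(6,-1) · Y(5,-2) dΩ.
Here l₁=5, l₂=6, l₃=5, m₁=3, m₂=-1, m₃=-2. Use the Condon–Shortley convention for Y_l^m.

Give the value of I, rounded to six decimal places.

0.016235

m-sum 0 ✓  L=16 even ✓  1≤5≤11 ✓
Π(2lᵢ+1) = 11×13×11 = 1573
triangle coeff Δ(5,6,5) = 1/28588560
Σ_t [1,5]: t=1:−1/345600 t=2:+1/13824 t=3:−1/5184 t=4:+1/13824 t=5:−1/345600 = -7/129600
(3j)²=80/7293 [(5 6 5; 0 0 0)], sign=+1
Σ_t [0,2]: t=0:+1/345600 t=1:−1/34560 t=2:+1/41472 = -1/518400
(3j)²=7/36465 [(5 6 5; 3 -1 -2)], sign=+1
⇒ 4πI² = 112/33813
I = (+1)√(112/33813/(4π)) = 0.01623537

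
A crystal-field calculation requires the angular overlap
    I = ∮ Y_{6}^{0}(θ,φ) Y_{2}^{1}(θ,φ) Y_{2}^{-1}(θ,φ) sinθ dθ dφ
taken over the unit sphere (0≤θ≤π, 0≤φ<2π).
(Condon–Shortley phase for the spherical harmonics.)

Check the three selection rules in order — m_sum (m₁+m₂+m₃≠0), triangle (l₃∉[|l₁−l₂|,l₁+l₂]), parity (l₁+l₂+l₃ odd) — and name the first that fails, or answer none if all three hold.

triangle

Σmᵢ = 0  ✓
l₃∈[|l₁−l₂|,l₁+l₂]=[4,8], have l₃=2  ✗
Σlᵢ = 10 ⇒ even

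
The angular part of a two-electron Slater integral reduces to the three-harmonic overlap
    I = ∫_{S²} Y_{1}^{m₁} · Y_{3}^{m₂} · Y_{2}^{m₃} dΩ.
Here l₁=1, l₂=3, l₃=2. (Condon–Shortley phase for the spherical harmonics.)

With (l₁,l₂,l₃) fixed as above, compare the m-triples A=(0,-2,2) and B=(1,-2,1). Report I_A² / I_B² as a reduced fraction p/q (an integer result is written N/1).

Shared (l₁,l₂,l₃)=(1,3,2): N and (l;000)² cancel in I_A²/I_B².
A: Δ = 2!·0!·4!/7! = 1/105; Racah Σ t=1..1: t=1:−1/24 = -1/24; ⇒ 3j(1 3 2; 0 -2 2)² = 1/21, sgn -1
B: Δ = 2!·0!·4!/7! = 1/105; Racah Σ t=0..0: t=0:+1/12 = 1/12; ⇒ 3j(1 3 2; 1 -2 1)² = 2/21, sgn -1
I_A²/I_B² = (1/21)/(2/21) = 1/2

1/2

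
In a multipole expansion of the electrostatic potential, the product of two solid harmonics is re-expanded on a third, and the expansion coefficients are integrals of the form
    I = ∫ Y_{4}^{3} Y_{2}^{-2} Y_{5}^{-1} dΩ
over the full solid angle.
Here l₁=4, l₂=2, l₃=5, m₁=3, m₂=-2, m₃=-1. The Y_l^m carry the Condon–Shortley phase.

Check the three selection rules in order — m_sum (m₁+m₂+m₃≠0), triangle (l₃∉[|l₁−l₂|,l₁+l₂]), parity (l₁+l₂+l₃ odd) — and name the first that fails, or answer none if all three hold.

parity

m₁+m₂+m₃ = 3 − 2 − 1 = 0  ✓
triangle: |4−2|=2 ≤ l₃=5 ≤ 4+2=6  ✓
parity: l₁+l₂+l₃ = 11 is odd  ✗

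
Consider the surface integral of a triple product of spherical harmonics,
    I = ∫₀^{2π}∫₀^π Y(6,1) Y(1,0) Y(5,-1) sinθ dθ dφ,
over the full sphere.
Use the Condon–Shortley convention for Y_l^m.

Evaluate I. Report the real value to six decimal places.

Rules hold: Σm=0, L=12 even, 5≤5≤7.
N = 13·3·11 = 429
Δ = 2!·10!·0!/13! = 1/858
Racah Σ t=1..1: t=1:−1/14400 = -1/14400
⇒ 3j(6 1 5; 0 0 0)² = 6/143, sgn +1
Racah Σ t=1..1: t=1:−1/17280 = -1/17280
⇒ 3j(6 1 5; 1 0 -1)² = 35/858, sgn -1
4πI² = N·(3j₀)²·(3jₘ)² = 105/143
I = -1·√(0.734266/4π) = -0.24172507

-0.241725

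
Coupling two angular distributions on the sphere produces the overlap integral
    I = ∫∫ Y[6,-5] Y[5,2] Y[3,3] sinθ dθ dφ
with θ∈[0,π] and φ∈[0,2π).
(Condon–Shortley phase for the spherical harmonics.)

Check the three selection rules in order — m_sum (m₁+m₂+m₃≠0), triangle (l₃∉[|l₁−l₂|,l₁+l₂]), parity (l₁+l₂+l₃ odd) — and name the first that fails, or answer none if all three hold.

none

azimuthal sum: -5 + 2 + 3 = 0  ✓
1 ≤ 3 ≤ 11 (triangle on l)  ✓
L = 6 + 5 + 3 = 14 (even)  ✓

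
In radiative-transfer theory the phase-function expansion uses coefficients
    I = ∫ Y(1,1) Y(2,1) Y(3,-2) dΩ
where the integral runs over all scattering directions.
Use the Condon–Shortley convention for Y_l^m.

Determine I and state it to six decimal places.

Checks pass: Σm=0; 6 even; l₃=3∈[1,3].
(2·1+1)(2·2+1)(2·3+1) = 105
Δ: 0! 2! 4! / 7! → 1/105
sum: t=0:+1/4 = 1/4
3j²(1 2 3; 0 0 0) = Δ·Π!·Σ² = 3/35  (sign -1)
sum: t=0:+1/12 = 1/12
3j²(1 2 3; 1 1 -2) = Δ·Π!·Σ² = 2/21  (sign -1)
combine: 4πI² = 105·3/35·2/21 = 6/7
take √, sign +1: I = 0.26116903

0.261169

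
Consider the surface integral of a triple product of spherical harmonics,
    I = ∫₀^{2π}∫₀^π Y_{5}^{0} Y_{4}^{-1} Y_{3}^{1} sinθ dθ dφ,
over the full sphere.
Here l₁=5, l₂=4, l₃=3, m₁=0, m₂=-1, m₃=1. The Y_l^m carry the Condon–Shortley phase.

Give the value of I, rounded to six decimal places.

m-sum 0 ✓  L=12 even ✓  1≤3≤9 ✓
Π(2lᵢ+1) = 11×9×7 = 693
triangle coeff Δ(5,4,3) = 1/180180
Σ_t [2,4]: t=2:+1/576 t=3:−1/144 t=4:+1/576 = -1/288
(3j)²=20/1001 [(5 4 3; 0 0 0)], sign=+1
Σ_t [1,3]: t=1:−1/5760 t=2:+1/288 t=3:−1/288 = -1/5760
(3j)²=1/12012 [(5 4 3; 0 -1 1)], sign=-1
⇒ 4πI² = 15/13013
I = (-1)√(15/13013/(4π)) = -0.00957750

-0.009577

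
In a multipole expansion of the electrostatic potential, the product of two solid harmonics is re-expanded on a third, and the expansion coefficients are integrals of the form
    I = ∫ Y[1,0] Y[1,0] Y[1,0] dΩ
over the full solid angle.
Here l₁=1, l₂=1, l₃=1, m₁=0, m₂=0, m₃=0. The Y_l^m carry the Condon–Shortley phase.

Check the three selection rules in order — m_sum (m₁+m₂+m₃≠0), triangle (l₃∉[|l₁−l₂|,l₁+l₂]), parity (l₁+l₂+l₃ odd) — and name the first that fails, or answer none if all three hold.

parity

azimuthal sum: 0 + 0 + 0 = 0  ✓
0 ≤ 1 ≤ 2 (triangle on l)  ✓
L = 1 + 1 + 1 = 3 (odd)  ✗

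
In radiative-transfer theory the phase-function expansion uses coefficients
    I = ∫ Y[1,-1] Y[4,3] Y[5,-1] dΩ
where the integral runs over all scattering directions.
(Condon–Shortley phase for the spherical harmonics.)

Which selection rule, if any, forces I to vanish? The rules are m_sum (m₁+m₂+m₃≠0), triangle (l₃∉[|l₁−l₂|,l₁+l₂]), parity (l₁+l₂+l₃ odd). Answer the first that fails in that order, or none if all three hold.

Σmᵢ = 1  ✗
l₃∈[|l₁−l₂|,l₁+l₂]=[3,5], have l₃=5
Σlᵢ = 10 ⇒ even

m_sum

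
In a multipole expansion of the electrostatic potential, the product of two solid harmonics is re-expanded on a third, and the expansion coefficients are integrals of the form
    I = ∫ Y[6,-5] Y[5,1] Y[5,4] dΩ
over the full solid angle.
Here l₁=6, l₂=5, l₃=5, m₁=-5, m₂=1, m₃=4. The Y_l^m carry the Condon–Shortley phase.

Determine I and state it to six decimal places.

Checks pass: Σm=0; 16 even; l₃=5∈[1,11].
(2·6+1)(2·5+1)(2·5+1) = 1573
Δ: 6! 6! 4! / 17! → 1/28588560
sum: t=1:−1/345600 t=2:+1/13824 t=3:−1/5184 t=4:+1/13824 t=5:−1/345600 = -7/129600
3j²(6 5 5; 0 0 0) = Δ·Π!·Σ² = 80/7293  (sign +1)
sum: t=5:−1/518400 t=6:+1/2073600 = -1/691200
3j²(6 5 5; -5 1 4) = Δ·Π!·Σ² = 81/4420  (sign +1)
combine: 4πI² = 1573·80/7293·81/4420 = 1188/3757
take √, sign +1: I = 0.15862904

0.158629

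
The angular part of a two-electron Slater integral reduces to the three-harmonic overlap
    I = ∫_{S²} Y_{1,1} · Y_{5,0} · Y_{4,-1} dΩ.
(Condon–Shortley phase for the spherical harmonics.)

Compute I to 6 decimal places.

Rules hold: Σm=0, L=10 even, 4≤4≤6.
N = 3·11·9 = 297
Δ = 2!·0!·8!/11! = 1/495
Racah Σ t=1..1: t=1:−1/576 = -1/576
⇒ 3j(1 5 4; 0 0 0)² = 5/99, sgn -1
Racah Σ t=0..0: t=0:+1/1440 = 1/1440
⇒ 3j(1 5 4; 1 0 -1)² = 2/99, sgn -1
4πI² = N·(3j₀)²·(3jₘ)² = 10/33
I = +1·√(0.30303/4π) = 0.15528807

0.155288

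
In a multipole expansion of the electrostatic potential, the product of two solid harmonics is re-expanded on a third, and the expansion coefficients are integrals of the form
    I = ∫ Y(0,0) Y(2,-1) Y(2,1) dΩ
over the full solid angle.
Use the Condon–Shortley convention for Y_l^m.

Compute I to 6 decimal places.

-0.282095

m-sum 0 ✓  L=4 even ✓  2≤2≤2 ✓
Π(2lᵢ+1) = 1×5×5 = 25
triangle coeff Δ(0,2,2) = 1/5
Σ_t [0,0]: t=0:+1/4 = 1/4
(3j)²=1/5 [(0 2 2; 0 0 0)], sign=+1
Σ_t [0,0]: t=0:+1/6 = 1/6
(3j)²=1/5 [(0 2 2; 0 -1 1)], sign=-1
⇒ 4πI² = 1/1
I = (-1)√(1/1/(4π)) = -0.28209479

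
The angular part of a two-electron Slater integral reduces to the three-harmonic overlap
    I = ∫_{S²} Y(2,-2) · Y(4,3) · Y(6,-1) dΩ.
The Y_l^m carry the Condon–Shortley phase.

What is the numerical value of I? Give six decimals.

-0.035563

Rules hold: Σm=0, L=12 even, 2≤6≤6.
N = 5·9·13 = 585
Δ = 0!·4!·8!/13! = 1/6435
Racah Σ t=0..0: t=0:+1/2304 = 1/2304
⇒ 3j(2 4 6; 0 0 0)² = 5/143, sgn +1
Racah Σ t=0..0: t=0:+1/120960 = 1/120960
⇒ 3j(2 4 6; -2 3 -1)² = 1/1287, sgn -1
4πI² = N·(3j₀)²·(3jₘ)² = 25/1573
I = -1·√(0.0158932/4π) = -0.03556319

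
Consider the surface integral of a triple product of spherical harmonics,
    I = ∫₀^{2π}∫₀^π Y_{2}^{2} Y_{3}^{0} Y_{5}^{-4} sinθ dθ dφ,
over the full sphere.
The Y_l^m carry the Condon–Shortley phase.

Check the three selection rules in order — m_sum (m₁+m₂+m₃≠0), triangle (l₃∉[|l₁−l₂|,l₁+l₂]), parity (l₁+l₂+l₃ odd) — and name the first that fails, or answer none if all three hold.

azimuthal sum: 2 + 0 − 4 = -2  ✗
1 ≤ 5 ≤ 5 (triangle on l)
L = 2 + 3 + 5 = 10 (even)

m_sum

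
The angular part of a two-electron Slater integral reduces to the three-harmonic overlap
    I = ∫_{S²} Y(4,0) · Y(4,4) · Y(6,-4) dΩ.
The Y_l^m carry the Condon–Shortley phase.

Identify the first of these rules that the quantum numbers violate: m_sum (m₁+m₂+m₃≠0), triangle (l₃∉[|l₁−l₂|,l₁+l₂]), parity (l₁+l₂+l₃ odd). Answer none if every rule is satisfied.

none

Σmᵢ = 0  ✓
l₃∈[|l₁−l₂|,l₁+l₂]=[0,8], have l₃=6  ✓
Σlᵢ = 14 ⇒ even  ✓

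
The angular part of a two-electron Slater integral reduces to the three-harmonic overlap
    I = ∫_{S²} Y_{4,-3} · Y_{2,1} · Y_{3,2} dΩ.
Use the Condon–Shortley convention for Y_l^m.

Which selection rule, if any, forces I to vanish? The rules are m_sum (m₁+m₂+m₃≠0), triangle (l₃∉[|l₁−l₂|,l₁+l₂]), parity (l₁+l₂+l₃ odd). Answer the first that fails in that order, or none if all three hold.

parity

azimuthal sum: -3 + 1 + 2 = 0  ✓
2 ≤ 3 ≤ 6 (triangle on l)  ✓
L = 4 + 2 + 3 = 9 (odd)  ✗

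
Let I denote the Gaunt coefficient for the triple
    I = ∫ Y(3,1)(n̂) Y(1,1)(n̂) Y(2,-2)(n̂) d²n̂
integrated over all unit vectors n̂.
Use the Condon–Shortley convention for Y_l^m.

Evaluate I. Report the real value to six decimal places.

m-sum 0 ✓  L=6 even ✓  2≤2≤4 ✓
Π(2lᵢ+1) = 7×3×5 = 105
triangle coeff Δ(3,1,2) = 1/105
Σ_t [1,1]: t=1:−1/4 = -1/4
(3j)²=3/35 [(3 1 2; 0 0 0)], sign=-1
Σ_t [2,2]: t=2:+1/48 = 1/48
(3j)²=1/105 [(3 1 2; 1 1 -2)], sign=+1
⇒ 4πI² = 3/35
I = (-1)√(3/35/(4π)) = -0.08258890

-0.082589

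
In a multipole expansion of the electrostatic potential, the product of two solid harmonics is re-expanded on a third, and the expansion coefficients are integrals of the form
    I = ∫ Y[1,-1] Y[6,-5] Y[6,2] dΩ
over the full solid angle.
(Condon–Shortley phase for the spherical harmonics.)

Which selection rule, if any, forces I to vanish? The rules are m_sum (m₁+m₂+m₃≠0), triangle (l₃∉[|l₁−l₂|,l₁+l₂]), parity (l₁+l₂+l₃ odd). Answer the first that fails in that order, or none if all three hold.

m₁+m₂+m₃ = -1 − 5 + 2 = -4  ✗
triangle: |1−6|=5 ≤ l₃=6 ≤ 1+6=7
parity: l₁+l₂+l₃ = 13 is odd

m_sum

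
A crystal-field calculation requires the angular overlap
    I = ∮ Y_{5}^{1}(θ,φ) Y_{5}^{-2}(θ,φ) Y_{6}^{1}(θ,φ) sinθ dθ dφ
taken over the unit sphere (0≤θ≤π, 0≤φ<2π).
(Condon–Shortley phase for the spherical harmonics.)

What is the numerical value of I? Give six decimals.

Checks pass: Σm=0; 16 even; l₃=6∈[0,10].
(2·5+1)(2·5+1)(2·6+1) = 1573
Δ: 4! 6! 6! / 17! → 1/28588560
sum: t=0:+1/345600 t=1:−1/13824 t=2:+1/5184 t=3:−1/13824 t=4:+1/345600 = 7/129600
3j²(5 5 6; 0 0 0) = Δ·Π!·Σ² = 80/7293  (sign +1)
sum: t=0:+1/41472 t=1:−1/10368 t=2:+1/23040 t=3:−1/518400 = -1/32400
3j²(5 5 6; 1 -2 1) = Δ·Π!·Σ² = 128/12155  (sign +1)
combine: 4πI² = 1573·80/7293·128/12155 = 2048/11271
take √, sign +1: I = 0.12024827

0.120248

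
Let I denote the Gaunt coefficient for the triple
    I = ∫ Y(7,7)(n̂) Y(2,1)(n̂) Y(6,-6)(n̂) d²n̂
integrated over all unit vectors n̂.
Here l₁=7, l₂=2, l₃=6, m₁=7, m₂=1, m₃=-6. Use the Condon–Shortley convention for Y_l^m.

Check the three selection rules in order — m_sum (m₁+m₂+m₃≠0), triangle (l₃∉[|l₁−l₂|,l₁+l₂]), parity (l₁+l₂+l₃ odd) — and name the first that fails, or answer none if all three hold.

m_sum

azimuthal sum: 7 + 1 − 6 = 2  ✗
5 ≤ 6 ≤ 9 (triangle on l)
L = 7 + 2 + 6 = 15 (odd)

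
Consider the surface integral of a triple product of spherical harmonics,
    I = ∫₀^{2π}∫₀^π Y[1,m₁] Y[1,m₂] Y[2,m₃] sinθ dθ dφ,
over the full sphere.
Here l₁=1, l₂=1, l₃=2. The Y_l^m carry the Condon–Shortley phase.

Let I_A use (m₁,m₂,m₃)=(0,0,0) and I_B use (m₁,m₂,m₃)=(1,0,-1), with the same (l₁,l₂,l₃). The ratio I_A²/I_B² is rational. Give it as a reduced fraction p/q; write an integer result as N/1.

Same 1,1,2: normalisation and zero-m 3j drop out of the ratio.
A: Δ: 0! 2! 2! / 5! → 1/30; sum: t=0:+1/1 = 1/1; 3j²(1 1 2; 0 0 0) = Δ·Π!·Σ² = 2/15  (sign +1)
B: Δ: 0! 2! 2! / 5! → 1/30; sum: t=0:+1/2 = 1/2; 3j²(1 1 2; 1 0 -1) = Δ·Π!·Σ² = 1/10  (sign -1)
I_A²/I_B² = (2/15)/(1/10) = 4/3

4/3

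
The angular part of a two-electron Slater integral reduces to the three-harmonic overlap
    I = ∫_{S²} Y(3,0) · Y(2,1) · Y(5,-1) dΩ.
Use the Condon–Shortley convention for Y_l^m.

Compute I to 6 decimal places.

-0.214318

Rules hold: Σm=0, L=10 even, 1≤5≤5.
N = 7·5·11 = 385
Δ = 0!·6!·4!/11! = 1/2310
Racah Σ t=0..0: t=0:+1/144 = 1/144
⇒ 3j(3 2 5; 0 0 0)² = 10/231, sgn -1
Racah Σ t=0..0: t=0:+1/216 = 1/216
⇒ 3j(3 2 5; 0 1 -1)² = 8/231, sgn +1
4πI² = N·(3j₀)²·(3jₘ)² = 400/693
I = -1·√(0.577201/4π) = -0.21431790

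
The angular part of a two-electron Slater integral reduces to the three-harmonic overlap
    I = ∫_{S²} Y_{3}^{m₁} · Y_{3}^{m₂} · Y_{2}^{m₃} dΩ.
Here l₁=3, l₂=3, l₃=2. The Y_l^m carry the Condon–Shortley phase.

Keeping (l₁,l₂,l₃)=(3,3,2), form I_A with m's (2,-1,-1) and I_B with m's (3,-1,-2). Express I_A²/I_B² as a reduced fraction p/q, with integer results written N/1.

3/2

Same 3,3,2: normalisation and zero-m 3j drop out of the ratio.
A: Δ: 4! 2! 2! / 9! → 1/3780; sum: t=0:+1/48 t=1:−1/12 = -1/16; 3j²(3 3 2; 2 -1 -1) = Δ·Π!·Σ² = 1/28  (sign +1)
B: Δ: 4! 2! 2! / 9! → 1/3780; sum: t=0:+1/96 = 1/96; 3j²(3 3 2; 3 -1 -2) = Δ·Π!·Σ² = 1/42  (sign +1)
I_A²/I_B² = (1/28)/(1/42) = 3/2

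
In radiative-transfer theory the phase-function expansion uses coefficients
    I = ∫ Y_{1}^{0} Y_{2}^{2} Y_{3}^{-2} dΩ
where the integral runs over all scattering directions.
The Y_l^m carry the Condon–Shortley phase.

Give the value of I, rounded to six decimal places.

Rules hold: Σm=0, L=6 even, 1≤3≤3.
N = 3·5·7 = 105
Δ = 0!·2!·4!/7! = 1/105
Racah Σ t=0..0: t=0:+1/4 = 1/4
⇒ 3j(1 2 3; 0 0 0)² = 3/35, sgn -1
Racah Σ t=0..0: t=0:+1/24 = 1/24
⇒ 3j(1 2 3; 0 2 -2)² = 1/21, sgn -1
4πI² = N·(3j₀)²·(3jₘ)² = 3/7
I = +1·√(0.428571/4π) = 0.18467439

0.184674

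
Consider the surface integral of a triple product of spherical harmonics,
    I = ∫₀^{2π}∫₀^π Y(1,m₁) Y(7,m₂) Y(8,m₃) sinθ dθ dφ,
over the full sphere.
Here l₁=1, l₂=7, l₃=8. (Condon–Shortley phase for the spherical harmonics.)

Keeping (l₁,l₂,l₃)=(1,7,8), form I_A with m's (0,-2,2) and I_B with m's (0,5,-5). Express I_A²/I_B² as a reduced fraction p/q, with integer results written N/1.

l's match ⇒ only the (l;m) 3-j factors differ between A and B.
A: triangle coeff Δ(1,7,8) = 1/2040; Σ_t [0,0]: t=0:+1/43545600 = 1/43545600; (3j)²=1/34 [(1 7 8; 0 -2 2)], sign=+1
B: triangle coeff Δ(1,7,8) = 1/2040; Σ_t [0,0]: t=0:+1/958003200 = 1/958003200; (3j)²=13/680 [(1 7 8; 0 5 -5)], sign=-1
I_A²/I_B² = (1/34)/(13/680) = 20/13

20/13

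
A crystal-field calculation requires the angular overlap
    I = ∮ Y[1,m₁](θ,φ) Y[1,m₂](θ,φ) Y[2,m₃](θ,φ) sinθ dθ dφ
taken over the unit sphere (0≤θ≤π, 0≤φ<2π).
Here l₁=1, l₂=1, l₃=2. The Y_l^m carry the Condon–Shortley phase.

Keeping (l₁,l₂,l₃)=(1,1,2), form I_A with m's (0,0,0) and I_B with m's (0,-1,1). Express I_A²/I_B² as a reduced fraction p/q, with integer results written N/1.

4/3

l's match ⇒ only the (l;m) 3-j factors differ between A and B.
A: triangle coeff Δ(1,1,2) = 1/30; Σ_t [0,0]: t=0:+1/1 = 1/1; (3j)²=2/15 [(1 1 2; 0 0 0)], sign=+1
B: triangle coeff Δ(1,1,2) = 1/30; Σ_t [0,0]: t=0:+1/2 = 1/2; (3j)²=1/10 [(1 1 2; 0 -1 1)], sign=-1
I_A²/I_B² = (2/15)/(1/10) = 4/3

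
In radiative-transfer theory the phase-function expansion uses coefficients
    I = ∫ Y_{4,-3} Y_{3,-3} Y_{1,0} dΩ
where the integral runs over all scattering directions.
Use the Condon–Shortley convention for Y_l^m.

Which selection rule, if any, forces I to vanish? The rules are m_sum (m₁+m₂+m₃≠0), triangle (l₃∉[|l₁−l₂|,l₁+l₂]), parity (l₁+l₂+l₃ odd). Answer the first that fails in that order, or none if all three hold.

m_sum

azimuthal sum: -3 − 3 + 0 = -6  ✗
1 ≤ 1 ≤ 7 (triangle on l)
L = 4 + 3 + 1 = 8 (even)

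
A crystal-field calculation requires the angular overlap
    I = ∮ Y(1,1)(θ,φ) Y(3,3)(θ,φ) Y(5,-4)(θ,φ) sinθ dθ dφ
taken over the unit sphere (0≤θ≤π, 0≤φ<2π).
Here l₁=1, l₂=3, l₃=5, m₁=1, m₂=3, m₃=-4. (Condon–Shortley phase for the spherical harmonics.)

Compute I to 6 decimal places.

triangle: need 2≤l₃≤4, have 5; I=0

0.000000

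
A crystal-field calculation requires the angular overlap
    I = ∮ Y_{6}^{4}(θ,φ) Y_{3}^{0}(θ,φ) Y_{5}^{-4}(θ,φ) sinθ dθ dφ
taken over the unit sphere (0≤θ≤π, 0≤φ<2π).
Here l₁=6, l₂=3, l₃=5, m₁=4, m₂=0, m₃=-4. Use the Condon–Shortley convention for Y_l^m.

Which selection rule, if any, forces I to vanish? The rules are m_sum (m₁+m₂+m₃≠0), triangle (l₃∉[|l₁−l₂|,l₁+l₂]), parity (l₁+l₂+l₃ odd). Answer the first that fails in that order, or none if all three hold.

none

azimuthal sum: 4 + 0 − 4 = 0  ✓
3 ≤ 5 ≤ 9 (triangle on l)  ✓
L = 6 + 3 + 5 = 14 (even)  ✓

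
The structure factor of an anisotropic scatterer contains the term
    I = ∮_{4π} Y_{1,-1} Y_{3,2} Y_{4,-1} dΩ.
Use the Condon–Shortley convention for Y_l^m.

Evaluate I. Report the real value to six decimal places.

Rules hold: Σm=0, L=8 even, 2≤4≤4.
N = 3·7·9 = 189
Δ = 0!·2!·6!/9! = 1/252
Racah Σ t=0..0: t=0:+1/36 = 1/36
⇒ 3j(1 3 4; 0 0 0)² = 4/63, sgn +1
Racah Σ t=0..0: t=0:+1/240 = 1/240
⇒ 3j(1 3 4; -1 2 -1)² = 1/84, sgn -1
4πI² = N·(3j₀)²·(3jₘ)² = 1/7
I = -1·√(0.142857/4π) = -0.10662181

-0.106622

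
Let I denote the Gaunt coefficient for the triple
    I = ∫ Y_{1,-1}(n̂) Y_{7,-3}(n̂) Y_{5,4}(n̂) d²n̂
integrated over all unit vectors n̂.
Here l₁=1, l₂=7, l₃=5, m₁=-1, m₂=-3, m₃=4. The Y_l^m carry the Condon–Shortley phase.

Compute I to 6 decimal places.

|1−7|≤5≤1+7 violated ⇒ I = 0

0.000000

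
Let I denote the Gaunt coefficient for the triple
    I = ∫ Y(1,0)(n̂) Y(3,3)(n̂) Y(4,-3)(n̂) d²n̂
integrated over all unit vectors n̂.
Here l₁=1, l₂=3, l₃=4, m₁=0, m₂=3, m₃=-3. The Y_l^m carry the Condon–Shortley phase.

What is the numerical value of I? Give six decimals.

Checks pass: Σm=0; 8 even; l₃=4∈[2,4].
(2·1+1)(2·3+1)(2·4+1) = 189
Δ: 0! 2! 6! / 9! → 1/252
sum: t=0:+1/36 = 1/36
3j²(1 3 4; 0 0 0) = Δ·Π!·Σ² = 4/63  (sign +1)
sum: t=0:+1/720 = 1/720
3j²(1 3 4; 0 3 -3) = Δ·Π!·Σ² = 1/36  (sign -1)
combine: 4πI² = 189·4/63·1/36 = 1/3
take √, sign -1: I = -0.16286750

-0.162868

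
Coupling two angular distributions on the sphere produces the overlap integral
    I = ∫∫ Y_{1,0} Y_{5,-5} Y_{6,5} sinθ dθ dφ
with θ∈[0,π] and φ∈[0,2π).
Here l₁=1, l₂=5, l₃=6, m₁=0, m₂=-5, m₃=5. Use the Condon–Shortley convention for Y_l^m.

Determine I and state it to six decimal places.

Rules hold: Σm=0, L=12 even, 4≤6≤6.
N = 3·11·13 = 429
Δ = 0!·2!·10!/13! = 1/858
Racah Σ t=0..0: t=0:+1/14400 = 1/14400
⇒ 3j(1 5 6; 0 0 0)² = 6/143, sgn +1
Racah Σ t=0..0: t=0:+1/3628800 = 1/3628800
⇒ 3j(1 5 6; 0 -5 5)² = 1/78, sgn -1
4πI² = N·(3j₀)²·(3jₘ)² = 3/13
I = -1·√(0.230769/4π) = -0.13551395

-0.135514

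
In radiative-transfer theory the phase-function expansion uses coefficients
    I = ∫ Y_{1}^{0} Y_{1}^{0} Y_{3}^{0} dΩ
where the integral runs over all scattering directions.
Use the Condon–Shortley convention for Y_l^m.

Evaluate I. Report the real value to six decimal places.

0.000000

l₃=3 ∉ [0,2] — triangle fails ⇒ I = 0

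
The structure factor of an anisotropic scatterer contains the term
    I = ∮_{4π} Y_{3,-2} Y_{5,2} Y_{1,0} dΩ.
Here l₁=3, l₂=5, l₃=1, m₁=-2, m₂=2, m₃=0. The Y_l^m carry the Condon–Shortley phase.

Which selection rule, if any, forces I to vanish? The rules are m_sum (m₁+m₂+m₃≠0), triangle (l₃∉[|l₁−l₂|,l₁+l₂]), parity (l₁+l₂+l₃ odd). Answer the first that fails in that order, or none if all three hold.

triangle

Σmᵢ = 0  ✓
l₃∈[|l₁−l₂|,l₁+l₂]=[2,8], have l₃=1  ✗
Σlᵢ = 9 ⇒ odd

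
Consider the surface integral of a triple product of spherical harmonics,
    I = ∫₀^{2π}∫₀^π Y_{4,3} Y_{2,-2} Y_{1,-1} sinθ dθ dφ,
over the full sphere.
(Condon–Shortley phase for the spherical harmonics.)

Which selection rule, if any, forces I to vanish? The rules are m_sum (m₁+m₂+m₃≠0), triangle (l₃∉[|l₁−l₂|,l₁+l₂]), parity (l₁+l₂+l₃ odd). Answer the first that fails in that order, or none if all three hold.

Σmᵢ = 0  ✓
l₃∈[|l₁−l₂|,l₁+l₂]=[2,6], have l₃=1  ✗
Σlᵢ = 7 ⇒ odd

triangle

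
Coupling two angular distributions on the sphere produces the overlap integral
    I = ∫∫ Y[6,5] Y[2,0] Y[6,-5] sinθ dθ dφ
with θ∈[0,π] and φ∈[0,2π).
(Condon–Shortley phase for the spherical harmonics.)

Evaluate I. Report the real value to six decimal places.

Checks pass: Σm=0; 14 even; l₃=6∈[4,8].
(2·6+1)(2·2+1)(2·6+1) = 845
Δ: 2! 10! 2! / 15! → 1/90090
sum: t=0:+1/69120 t=1:−1/14400 t=2:+1/69120 = -7/172800
3j²(6 2 6; 0 0 0) = Δ·Π!·Σ² = 14/715  (sign -1)
sum: t=0:+1/1451520 t=1:−1/3628800 = 1/2419200
3j²(6 2 6; 5 0 -5) = Δ·Π!·Σ² = 11/910  (sign -1)
combine: 4πI² = 845·14/715·11/910 = 1/5
take √, sign +1: I = 0.12615663

0.126157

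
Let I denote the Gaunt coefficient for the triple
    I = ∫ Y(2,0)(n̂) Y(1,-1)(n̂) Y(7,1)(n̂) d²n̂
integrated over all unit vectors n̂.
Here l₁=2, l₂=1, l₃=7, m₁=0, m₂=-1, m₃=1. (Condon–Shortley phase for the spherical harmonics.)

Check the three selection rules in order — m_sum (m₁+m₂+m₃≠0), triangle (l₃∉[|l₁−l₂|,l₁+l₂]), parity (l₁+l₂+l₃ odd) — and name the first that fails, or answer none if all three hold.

azimuthal sum: 0 − 1 + 1 = 0  ✓
1 ≤ 7 ≤ 3 (triangle on l)  ✗
L = 2 + 1 + 7 = 10 (even)

triangle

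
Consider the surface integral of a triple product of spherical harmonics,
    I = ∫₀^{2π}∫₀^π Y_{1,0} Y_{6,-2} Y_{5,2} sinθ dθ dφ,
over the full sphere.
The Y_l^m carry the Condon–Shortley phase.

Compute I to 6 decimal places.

Rules hold: Σm=0, L=12 even, 5≤5≤7.
N = 3·13·11 = 429
Δ = 2!·0!·10!/13! = 1/858
Racah Σ t=1..1: t=1:−1/14400 = -1/14400
⇒ 3j(1 6 5; 0 0 0)² = 6/143, sgn +1
Racah Σ t=1..1: t=1:−1/30240 = -1/30240
⇒ 3j(1 6 5; 0 -2 2)² = 16/429, sgn +1
4πI² = N·(3j₀)²·(3jₘ)² = 96/143
I = +1·√(0.671329/4π) = 0.23113338

0.231133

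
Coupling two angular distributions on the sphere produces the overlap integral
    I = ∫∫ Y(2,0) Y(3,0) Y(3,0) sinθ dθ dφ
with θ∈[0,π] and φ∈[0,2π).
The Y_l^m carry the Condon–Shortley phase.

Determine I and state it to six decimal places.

Checks pass: Σm=0; 8 even; l₃=3∈[1,5].
(2·2+1)(2·3+1)(2·3+1) = 245
Δ: 2! 2! 4! / 9! → 1/3780
sum: t=0:+1/24 t=1:−1/4 t=2:+1/24 = -1/6
3j²(2 3 3; 0 0 0) = Δ·Π!·Σ² = 4/105  (sign +1)
(m-triple is (0,0,0) — same symbol as above.)
combine: 4πI² = 245·4/105·4/105 = 16/45
take √, sign +1: I = 0.16820883

0.168209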